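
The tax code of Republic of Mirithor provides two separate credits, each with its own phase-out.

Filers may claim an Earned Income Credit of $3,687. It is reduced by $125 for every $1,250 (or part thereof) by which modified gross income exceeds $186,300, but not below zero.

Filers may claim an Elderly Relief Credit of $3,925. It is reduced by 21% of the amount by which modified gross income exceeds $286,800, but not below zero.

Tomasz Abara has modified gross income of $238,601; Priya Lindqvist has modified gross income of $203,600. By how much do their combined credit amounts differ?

Tomasz ($238,601): Earned Income Credit: income exceeds $186,300 by $52,301 → 42 increments × $125 = $5,250 ≥ base, so the credit is $0. Elderly Relief Credit: $238,601 is at or below the $286,800 threshold, so the full $3,925 applies. total $0 + $3,925 = $3,925
Priya ($203,600): Earned Income Credit: income exceeds $186,300 by $17,300, which is 14 full-or-partial $1,250 increments; reduction = 14 × $125 = $1,750, leaving $1,937. Elderly Relief Credit: $203,600 is at or below the $286,800 threshold, so the full $3,925 applies. total $1,937 + $3,925 = $5,862
Difference: |$3,925 − $5,862| = $1,937.

$1,937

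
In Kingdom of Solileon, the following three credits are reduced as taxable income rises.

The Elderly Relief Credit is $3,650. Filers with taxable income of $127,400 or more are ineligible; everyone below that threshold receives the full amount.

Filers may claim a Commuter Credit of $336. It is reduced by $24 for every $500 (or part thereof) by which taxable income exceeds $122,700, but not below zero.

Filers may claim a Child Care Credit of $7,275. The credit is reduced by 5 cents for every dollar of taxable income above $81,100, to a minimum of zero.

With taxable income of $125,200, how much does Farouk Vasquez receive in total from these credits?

$8,936

Elderly Relief Credit: $125,200 is below the $127,400 cutoff, so the full $3,650 applies.
Commuter Credit: income exceeds $122,700 by $2,500, which is 5 full-or-partial $500 increments; reduction = 5 × $24 = $120, leaving $216.
Child Care Credit: 5% of the $44,100 excess over $81,100 is $2,205; credit = $7,275 − $2,205 = $5,070.
Total: $3,650 + $216 + $5,070 = $8,936.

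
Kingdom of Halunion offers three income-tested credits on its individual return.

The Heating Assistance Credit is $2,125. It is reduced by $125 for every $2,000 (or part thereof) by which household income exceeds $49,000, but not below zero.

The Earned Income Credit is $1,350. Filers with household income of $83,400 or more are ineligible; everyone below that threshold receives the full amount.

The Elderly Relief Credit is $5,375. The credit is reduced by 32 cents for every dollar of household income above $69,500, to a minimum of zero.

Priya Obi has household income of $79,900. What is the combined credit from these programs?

$3,522

Heating Assistance Credit: income exceeds $49,000 by $30,900, which is 16 full-or-partial $2,000 increments; reduction = 16 × $125 = $2,000, leaving $125.
Earned Income Credit: $79,900 is below the $83,400 cutoff, so the full $1,350 applies.
Elderly Relief Credit: 32% of the $10,400 excess over $69,500 is $3,328; credit = $5,375 − $3,328 = $2,047.
Total: $125 + $1,350 + $2,047 = $3,522.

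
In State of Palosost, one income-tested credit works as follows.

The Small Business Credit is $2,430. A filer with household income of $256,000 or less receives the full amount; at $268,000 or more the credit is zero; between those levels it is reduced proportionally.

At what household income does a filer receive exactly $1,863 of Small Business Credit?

$1,863 is 1,863/2,430 of the full $2,430, so 567/2,430 of the $12,000 range has been used: income = $256,000 + $12,000 × 567/2,430 = $258,800.

$258,800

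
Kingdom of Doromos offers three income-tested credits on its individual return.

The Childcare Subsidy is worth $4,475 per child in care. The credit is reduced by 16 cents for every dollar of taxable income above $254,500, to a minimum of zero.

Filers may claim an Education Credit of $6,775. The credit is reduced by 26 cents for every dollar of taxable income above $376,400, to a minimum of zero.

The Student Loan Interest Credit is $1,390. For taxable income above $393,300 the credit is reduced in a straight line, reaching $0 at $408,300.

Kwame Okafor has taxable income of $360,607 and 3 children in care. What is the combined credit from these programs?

Childcare Subsidy: base = 3 × $4,475 = $13,425. 16% of the $106,107 excess over $254,500 is $16,977.12 ≥ base, so the credit is $0.
Education Credit: $360,607 is at or below the $376,400 threshold, so the full $6,775 applies.
Student Loan Interest Credit: $360,607 is at or below the $393,300 threshold, so the full $1,390 applies.
Total: $0 + $6,775 + $1,390 = $8,165.

$8,165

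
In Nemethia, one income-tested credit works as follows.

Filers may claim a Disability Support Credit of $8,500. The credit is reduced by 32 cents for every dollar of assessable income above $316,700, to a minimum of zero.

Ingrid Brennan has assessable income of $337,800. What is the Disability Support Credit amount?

$1,748

Disability Support Credit: 32% of the $21,100 excess over $316,700 is $6,752; credit = $8,500 − $6,752 = $1,748.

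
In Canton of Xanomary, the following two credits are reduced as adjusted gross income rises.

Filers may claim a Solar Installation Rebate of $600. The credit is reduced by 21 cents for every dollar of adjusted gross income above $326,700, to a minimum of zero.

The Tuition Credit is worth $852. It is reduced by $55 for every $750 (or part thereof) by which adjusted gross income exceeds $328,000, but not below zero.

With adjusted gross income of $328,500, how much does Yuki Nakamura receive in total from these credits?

Solar Installation Rebate: 21% of the $1,800 excess over $326,700 is $378; credit = $600 − $378 = $222.
Tuition Credit: income exceeds $328,000 by $500, which is 1 full-or-partial $750 increment; reduction = 1 × $55 = $55, leaving $797.
Total: $222 + $797 = $1,019.

$1,019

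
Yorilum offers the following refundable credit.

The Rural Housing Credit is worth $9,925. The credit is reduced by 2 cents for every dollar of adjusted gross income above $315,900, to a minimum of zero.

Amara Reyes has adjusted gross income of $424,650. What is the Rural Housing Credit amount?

$7,750

Rural Housing Credit: 2% of the $108,750 excess over $315,900 is $2,175; credit = $9,925 − $2,175 = $7,750.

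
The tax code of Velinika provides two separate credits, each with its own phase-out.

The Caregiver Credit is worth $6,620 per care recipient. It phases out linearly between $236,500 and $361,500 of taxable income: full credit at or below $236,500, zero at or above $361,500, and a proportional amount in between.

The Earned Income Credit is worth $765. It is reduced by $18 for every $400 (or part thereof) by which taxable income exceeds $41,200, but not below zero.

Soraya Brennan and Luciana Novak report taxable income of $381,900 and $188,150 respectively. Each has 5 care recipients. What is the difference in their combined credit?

Soraya ($381,900): Caregiver Credit: base = 5 × $6,620 = $33,100. $381,900 is at or above $361,500, so the credit is $0. Earned Income Credit: income exceeds $41,200 by $340,700 → 852 increments × $18 = $15,336 ≥ base, so the credit is $0. total $0 + $0 = $0
Luciana ($188,150): Caregiver Credit: base = 5 × $6,620 = $33,100. $188,150 is at or below the $236,500 threshold, so the full $33,100 applies. Earned Income Credit: income exceeds $41,200 by $146,950 → 368 increments × $18 = $6,624 ≥ base, so the credit is $0. total $33,100 + $0 = $33,100
Difference: |$0 − $33,100| = $33,100.

$33,100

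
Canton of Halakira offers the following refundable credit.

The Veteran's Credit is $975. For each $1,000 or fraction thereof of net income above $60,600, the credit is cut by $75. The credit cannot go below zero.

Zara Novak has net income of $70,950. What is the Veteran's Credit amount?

Veteran's Credit: income exceeds $60,600 by $10,350, which is 11 full-or-partial $1,000 increments; reduction = 11 × $75 = $825, leaving $150.

$150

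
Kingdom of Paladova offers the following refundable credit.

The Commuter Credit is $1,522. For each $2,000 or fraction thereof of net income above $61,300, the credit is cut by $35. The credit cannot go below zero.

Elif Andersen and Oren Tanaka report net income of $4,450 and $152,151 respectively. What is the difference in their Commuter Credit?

Elif ($4,450): Commuter Credit: $4,450 is at or below the $61,300 threshold, so the full $1,522 applies.
Oren ($152,151): Commuter Credit: income exceeds $61,300 by $90,851 → 46 increments × $35 = $1,610 ≥ base, so the credit is $0.
Difference: |$1,522 − $0| = $1,522.

$1,522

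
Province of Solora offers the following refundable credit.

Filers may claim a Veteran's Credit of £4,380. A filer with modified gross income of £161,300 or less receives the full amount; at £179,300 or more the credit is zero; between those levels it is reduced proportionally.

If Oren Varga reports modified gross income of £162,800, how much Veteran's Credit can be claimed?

£4,015

Veteran's Credit: £162,800 is £1,500 into a £18,000 phase-out range, leaving 16,500/18,000 of the credit: £4,380 × 16,500/18,000 = £4,015.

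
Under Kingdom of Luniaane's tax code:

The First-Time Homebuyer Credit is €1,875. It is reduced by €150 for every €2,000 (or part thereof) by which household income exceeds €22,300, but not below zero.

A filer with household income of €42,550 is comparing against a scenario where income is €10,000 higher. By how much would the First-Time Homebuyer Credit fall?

At €42,550 — income exceeds €22,300 by €20,250, which is 11 full-or-partial €2,000 increments; reduction = 11 × €150 = €1,650, leaving €225.
At €52,550 — income exceeds €22,300 by €30,250 → 16 increments × €150 = €2,400 ≥ base, so the credit is €0.
Lost: €225 − €0 = €225.

€225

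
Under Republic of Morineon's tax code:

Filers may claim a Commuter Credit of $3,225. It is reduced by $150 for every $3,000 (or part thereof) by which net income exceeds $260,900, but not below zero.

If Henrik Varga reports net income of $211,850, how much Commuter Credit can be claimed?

$3,225

Commuter Credit: $211,850 is at or below the $260,900 threshold, so the full $3,225 applies.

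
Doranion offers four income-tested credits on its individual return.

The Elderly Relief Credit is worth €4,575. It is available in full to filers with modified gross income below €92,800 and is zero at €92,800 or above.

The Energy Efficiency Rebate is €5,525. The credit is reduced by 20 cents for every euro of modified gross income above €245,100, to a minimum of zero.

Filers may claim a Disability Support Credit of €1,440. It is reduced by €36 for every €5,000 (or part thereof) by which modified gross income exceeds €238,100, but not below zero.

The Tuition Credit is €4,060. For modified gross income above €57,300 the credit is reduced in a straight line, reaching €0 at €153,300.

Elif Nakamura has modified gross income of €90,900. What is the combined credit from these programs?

Elderly Relief Credit: €90,900 is below the €92,800 cutoff, so the full €4,575 applies.
Energy Efficiency Rebate: €90,900 is at or below the €245,100 threshold, so the full €5,525 applies.
Disability Support Credit: €90,900 is at or below the €238,100 threshold, so the full €1,440 applies.
Tuition Credit: €90,900 is €33,600 into a €96,000 phase-out range, leaving 62,400/96,000 of the credit: €4,060 × 62,400/96,000 = €2,639.
Total: €4,575 + €5,525 + €1,440 + €2,639 = €14,179.

€14,179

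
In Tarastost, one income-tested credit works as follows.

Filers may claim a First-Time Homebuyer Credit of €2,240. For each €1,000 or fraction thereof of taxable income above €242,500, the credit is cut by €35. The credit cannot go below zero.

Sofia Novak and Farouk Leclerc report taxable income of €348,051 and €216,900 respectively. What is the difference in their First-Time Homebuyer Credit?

€2,240

Sofia (€348,051): First-Time Homebuyer Credit: income exceeds €242,500 by €105,551 → 106 increments × €35 = €3,710 ≥ base, so the credit is €0.
Farouk (€216,900): First-Time Homebuyer Credit: €216,900 is at or below the €242,500 threshold, so the full €2,240 applies.
Difference: |€0 − €2,240| = €2,240.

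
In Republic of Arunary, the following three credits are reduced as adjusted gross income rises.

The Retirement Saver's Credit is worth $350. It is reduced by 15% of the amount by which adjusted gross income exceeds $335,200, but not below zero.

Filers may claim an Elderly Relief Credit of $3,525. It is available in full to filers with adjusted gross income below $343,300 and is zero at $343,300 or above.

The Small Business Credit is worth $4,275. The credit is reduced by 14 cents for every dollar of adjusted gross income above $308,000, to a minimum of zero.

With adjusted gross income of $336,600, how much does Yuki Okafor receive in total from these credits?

Retirement Saver's Credit: 15% of the $1,400 excess over $335,200 is $210; credit = $350 − $210 = $140.
Elderly Relief Credit: $336,600 is below the $343,300 cutoff, so the full $3,525 applies.
Small Business Credit: 14% of the $28,600 excess over $308,000 is $4,004; credit = $4,275 − $4,004 = $271.
Total: $140 + $3,525 + $271 = $3,936.

$3,936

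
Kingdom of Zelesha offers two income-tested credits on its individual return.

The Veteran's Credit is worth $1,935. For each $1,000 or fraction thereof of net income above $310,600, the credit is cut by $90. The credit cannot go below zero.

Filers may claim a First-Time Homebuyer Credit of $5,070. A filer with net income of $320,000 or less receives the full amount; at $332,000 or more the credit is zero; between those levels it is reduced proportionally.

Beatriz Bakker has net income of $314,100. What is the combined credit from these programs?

Veteran's Credit: income exceeds $310,600 by $3,500, which is 4 full-or-partial $1,000 increments; reduction = 4 × $90 = $360, leaving $1,575.
First-Time Homebuyer Credit: $314,100 is at or below the $320,000 threshold, so the full $5,070 applies.
Total: $1,575 + $5,070 = $6,645.

$6,645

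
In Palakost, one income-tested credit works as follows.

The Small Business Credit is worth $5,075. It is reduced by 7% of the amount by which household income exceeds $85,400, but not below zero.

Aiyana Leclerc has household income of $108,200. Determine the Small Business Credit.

$3,479

Small Business Credit: 7% of the $22,800 excess over $85,400 is $1,596; credit = $5,075 − $1,596 = $3,479.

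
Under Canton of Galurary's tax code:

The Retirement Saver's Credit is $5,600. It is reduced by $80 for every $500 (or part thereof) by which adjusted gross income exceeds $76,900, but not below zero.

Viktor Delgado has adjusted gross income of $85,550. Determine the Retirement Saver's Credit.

Retirement Saver's Credit: income exceeds $76,900 by $8,650, which is 18 full-or-partial $500 increments; reduction = 18 × $80 = $1,440, leaving $4,160.

$4,160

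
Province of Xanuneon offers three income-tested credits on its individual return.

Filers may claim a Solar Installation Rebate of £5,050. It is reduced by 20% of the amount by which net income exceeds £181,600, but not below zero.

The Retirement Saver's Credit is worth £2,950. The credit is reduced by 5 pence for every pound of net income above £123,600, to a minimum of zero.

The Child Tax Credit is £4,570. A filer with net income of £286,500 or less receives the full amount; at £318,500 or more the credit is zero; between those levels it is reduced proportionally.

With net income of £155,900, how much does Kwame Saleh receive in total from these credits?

Solar Installation Rebate: £155,900 is at or below the £181,600 threshold, so the full £5,050 applies.
Retirement Saver's Credit: 5% of the £32,300 excess over £123,600 is £1,615; credit = £2,950 − £1,615 = £1,335.
Child Tax Credit: £155,900 is at or below the £286,500 threshold, so the full £4,570 applies.
Total: £5,050 + £1,335 + £4,570 = £10,955.

£10,955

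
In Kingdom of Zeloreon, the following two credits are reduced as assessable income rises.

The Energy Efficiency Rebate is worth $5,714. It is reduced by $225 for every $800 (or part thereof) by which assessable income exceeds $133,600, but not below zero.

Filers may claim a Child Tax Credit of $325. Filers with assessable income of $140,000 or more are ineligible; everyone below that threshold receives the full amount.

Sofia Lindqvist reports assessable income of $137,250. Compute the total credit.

$4,914

Energy Efficiency Rebate: income exceeds $133,600 by $3,650, which is 5 full-or-partial $800 increments; reduction = 5 × $225 = $1,125, leaving $4,589.
Child Tax Credit: $137,250 is below the $140,000 cutoff, so the full $325 applies.
Total: $4,589 + $325 = $4,914.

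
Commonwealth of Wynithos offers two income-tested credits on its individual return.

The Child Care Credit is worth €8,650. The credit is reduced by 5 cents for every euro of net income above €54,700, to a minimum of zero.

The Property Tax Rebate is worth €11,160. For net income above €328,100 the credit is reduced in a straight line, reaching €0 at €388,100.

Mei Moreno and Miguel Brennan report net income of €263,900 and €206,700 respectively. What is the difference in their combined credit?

Mei (€263,900): Child Care Credit: 5% of the €209,200 excess over €54,700 is €10,460 ≥ base, so the credit is €0. Property Tax Rebate: €263,900 is at or below the €328,100 threshold, so the full €11,160 applies. total €0 + €11,160 = €11,160
Miguel (€206,700): Child Care Credit: 5% of the €152,000 excess over €54,700 is €7,600; credit = €8,650 − €7,600 = €1,050. Property Tax Rebate: €206,700 is at or below the €328,100 threshold, so the full €11,160 applies. total €1,050 + €11,160 = €12,210
Difference: |€11,160 − €12,210| = €1,050.

€1,050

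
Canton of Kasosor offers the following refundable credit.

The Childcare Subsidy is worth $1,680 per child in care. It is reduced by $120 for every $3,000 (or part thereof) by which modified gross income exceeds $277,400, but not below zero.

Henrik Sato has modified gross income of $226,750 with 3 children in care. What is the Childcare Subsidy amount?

$5,040

Childcare Subsidy: base = 3 × $1,680 = $5,040. $226,750 is at or below the $277,400 threshold, so the full $5,040 applies.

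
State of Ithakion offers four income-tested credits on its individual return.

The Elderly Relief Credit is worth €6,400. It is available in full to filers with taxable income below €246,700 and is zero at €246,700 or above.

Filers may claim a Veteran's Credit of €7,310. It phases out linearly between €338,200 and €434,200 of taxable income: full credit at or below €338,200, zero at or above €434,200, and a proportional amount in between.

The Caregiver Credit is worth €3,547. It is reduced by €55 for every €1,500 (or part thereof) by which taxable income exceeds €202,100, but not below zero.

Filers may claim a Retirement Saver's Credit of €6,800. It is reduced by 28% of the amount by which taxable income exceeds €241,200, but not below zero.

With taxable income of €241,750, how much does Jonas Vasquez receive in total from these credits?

Elderly Relief Credit: €241,750 is below the €246,700 cutoff, so the full €6,400 applies.
Veteran's Credit: €241,750 is at or below the €338,200 threshold, so the full €7,310 applies.
Caregiver Credit: income exceeds €202,100 by €39,650, which is 27 full-or-partial €1,500 increments; reduction = 27 × €55 = €1,485, leaving €2,062.
Retirement Saver's Credit: 28% of the €550 excess over €241,200 is €154; credit = €6,800 − €154 = €6,646.
Total: €6,400 + €7,310 + €2,062 + €6,646 = €22,418.

€22,418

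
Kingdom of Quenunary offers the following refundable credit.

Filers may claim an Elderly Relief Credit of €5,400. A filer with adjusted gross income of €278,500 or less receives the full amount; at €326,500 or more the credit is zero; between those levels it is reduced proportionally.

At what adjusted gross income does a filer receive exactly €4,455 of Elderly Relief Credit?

€286,900

€4,455 is 4,455/5,400 of the full €5,400, so 945/5,400 of the €48,000 range has been used: income = €278,500 + €48,000 × 945/5,400 = €286,900.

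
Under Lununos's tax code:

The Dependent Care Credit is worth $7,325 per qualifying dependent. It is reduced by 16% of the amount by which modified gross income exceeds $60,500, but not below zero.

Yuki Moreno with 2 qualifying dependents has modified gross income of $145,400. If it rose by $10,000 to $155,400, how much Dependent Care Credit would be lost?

At $145,400 — base = 2 × $7,325 = $14,650. 16% of the $84,900 excess over $60,500 is $13,584; credit = $14,650 − $13,584 = $1,066.
At $155,400 — base = 2 × $7,325 = $14,650. 16% of the $94,900 excess over $60,500 is $15,184 ≥ base, so the credit is $0.
Lost: $1,066 − $0 = $1,066.

$1,066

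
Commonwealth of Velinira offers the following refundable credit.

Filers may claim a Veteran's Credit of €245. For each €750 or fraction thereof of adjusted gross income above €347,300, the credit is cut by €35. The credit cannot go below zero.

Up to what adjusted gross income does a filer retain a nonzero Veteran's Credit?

€351,800

After 6 increments the reduction is 6 × €35 = €210, leaving €35; one more increment wipes it out. Increment 6 ends at excess 6 × €750 = €4,500, so the highest qualifying income is €347,300 + €4,500 = €351,800.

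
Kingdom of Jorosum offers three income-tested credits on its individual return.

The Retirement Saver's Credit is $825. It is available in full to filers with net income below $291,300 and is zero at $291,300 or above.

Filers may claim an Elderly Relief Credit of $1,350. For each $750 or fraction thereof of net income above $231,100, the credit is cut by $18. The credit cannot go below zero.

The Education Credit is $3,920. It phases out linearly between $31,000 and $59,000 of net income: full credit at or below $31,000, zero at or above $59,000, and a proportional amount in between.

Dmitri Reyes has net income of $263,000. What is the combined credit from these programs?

Retirement Saver's Credit: $263,000 is below the $291,300 cutoff, so the full $825 applies.
Elderly Relief Credit: income exceeds $231,100 by $31,900, which is 43 full-or-partial $750 increments; reduction = 43 × $18 = $774, leaving $576.
Education Credit: $263,000 is at or above $59,000, so the credit is $0.
Total: $825 + $576 + $0 = $1,401.

$1,401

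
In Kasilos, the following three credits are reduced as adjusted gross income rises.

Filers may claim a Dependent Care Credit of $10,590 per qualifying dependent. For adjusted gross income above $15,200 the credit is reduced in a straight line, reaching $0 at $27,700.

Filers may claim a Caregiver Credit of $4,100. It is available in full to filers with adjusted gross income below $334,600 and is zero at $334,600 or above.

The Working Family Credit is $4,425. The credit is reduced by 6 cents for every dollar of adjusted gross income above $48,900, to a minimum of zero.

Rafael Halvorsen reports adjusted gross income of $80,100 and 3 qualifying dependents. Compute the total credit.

Dependent Care Credit: base = 3 × $10,590 = $31,770. $80,100 is at or above $27,700, so the credit is $0.
Caregiver Credit: $80,100 is below the $334,600 cutoff, so the full $4,100 applies.
Working Family Credit: 6% of the $31,200 excess over $48,900 is $1,872; credit = $4,425 − $1,872 = $2,553.
Total: $0 + $4,100 + $2,553 = $6,653.

$6,653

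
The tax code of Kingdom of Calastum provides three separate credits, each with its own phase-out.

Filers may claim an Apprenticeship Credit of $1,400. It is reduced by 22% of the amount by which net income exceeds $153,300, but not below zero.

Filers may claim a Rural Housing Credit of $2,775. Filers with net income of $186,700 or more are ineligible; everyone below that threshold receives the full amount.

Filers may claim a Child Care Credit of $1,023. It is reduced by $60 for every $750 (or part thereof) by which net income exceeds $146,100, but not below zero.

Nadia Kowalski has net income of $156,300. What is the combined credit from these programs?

Apprenticeship Credit: 22% of the $3,000 excess over $153,300 is $660; credit = $1,400 − $660 = $740.
Rural Housing Credit: $156,300 is below the $186,700 cutoff, so the full $2,775 applies.
Child Care Credit: income exceeds $146,100 by $10,200, which is 14 full-or-partial $750 increments; reduction = 14 × $60 = $840, leaving $183.
Total: $740 + $2,775 + $183 = $3,698.

$3,698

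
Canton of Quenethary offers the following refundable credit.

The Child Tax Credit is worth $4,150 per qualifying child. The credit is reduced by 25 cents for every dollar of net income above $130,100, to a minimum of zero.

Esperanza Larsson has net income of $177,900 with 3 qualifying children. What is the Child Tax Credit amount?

Child Tax Credit: base = 3 × $4,150 = $12,450. 25% of the $47,800 excess over $130,100 is $11,950; credit = $12,450 − $11,950 = $500.

$500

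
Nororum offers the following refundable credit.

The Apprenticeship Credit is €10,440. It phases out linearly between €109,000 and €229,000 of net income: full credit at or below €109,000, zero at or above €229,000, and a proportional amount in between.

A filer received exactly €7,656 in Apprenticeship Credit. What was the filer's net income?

€7,656 is 7,656/10,440 of the full €10,440, so 2,784/10,440 of the €120,000 range has been used: income = €109,000 + €120,000 × 2,784/10,440 = €141,000.

€141,000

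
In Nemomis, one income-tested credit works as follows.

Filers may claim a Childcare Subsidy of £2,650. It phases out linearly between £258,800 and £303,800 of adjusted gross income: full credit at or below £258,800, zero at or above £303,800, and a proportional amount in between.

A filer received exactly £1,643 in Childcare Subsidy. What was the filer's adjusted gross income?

£275,900

£1,643 is 1,643/2,650 of the full £2,650, so 1,007/2,650 of the £45,000 range has been used: income = £258,800 + £45,000 × 1,007/2,650 = £275,900.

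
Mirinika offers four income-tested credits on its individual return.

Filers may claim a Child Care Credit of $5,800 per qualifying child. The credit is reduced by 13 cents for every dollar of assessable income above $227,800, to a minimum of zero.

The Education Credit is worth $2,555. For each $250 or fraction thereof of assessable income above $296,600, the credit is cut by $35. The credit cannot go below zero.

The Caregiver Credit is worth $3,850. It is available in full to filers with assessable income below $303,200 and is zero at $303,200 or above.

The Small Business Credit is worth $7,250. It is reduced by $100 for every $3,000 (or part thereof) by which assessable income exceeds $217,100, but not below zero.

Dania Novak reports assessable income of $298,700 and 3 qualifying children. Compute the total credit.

Child Care Credit: base = 3 × $5,800 = $17,400. 13% of the $70,900 excess over $227,800 is $9,217; credit = $17,400 − $9,217 = $8,183.
Education Credit: income exceeds $296,600 by $2,100, which is 9 full-or-partial $250 increments; reduction = 9 × $35 = $315, leaving $2,240.
Caregiver Credit: $298,700 is below the $303,200 cutoff, so the full $3,850 applies.
Small Business Credit: income exceeds $217,100 by $81,600, which is 28 full-or-partial $3,000 increments; reduction = 28 × $100 = $2,800, leaving $4,450.
Total: $8,183 + $2,240 + $3,850 + $4,450 = $18,723.

$18,723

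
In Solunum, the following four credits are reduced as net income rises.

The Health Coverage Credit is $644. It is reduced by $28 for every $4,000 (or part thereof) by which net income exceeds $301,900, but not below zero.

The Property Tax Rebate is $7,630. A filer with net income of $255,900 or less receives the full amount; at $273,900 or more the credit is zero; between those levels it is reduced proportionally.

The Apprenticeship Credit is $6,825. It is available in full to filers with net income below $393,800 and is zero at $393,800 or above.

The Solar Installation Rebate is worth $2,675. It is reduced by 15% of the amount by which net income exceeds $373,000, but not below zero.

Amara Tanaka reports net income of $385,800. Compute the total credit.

$7,636

Health Coverage Credit: income exceeds $301,900 by $83,900, which is 21 full-or-partial $4,000 increments; reduction = 21 × $28 = $588, leaving $56.
Property Tax Rebate: $385,800 is at or above $273,900, so the credit is $0.
Apprenticeship Credit: $385,800 is below the $393,800 cutoff, so the full $6,825 applies.
Solar Installation Rebate: 15% of the $12,800 excess over $373,000 is $1,920; credit = $2,675 − $1,920 = $755.
Total: $56 + $0 + $6,825 + $755 = $7,636.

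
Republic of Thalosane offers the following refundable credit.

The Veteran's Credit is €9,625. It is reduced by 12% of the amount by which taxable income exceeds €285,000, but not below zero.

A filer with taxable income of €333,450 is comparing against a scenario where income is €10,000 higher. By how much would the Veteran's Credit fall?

At €333,450 — 12% of the €48,450 excess over €285,000 is €5,814; credit = €9,625 − €5,814 = €3,811.
At €343,450 — 12% of the €58,450 excess over €285,000 is €7,014; credit = €9,625 − €7,014 = €2,611.
Lost: €3,811 − €2,611 = €1,200.

€1,200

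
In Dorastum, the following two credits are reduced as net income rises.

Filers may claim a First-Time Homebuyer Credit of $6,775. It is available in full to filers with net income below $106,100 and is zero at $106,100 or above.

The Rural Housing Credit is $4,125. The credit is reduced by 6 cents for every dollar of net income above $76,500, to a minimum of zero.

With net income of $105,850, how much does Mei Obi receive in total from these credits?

First-Time Homebuyer Credit: $105,850 is below the $106,100 cutoff, so the full $6,775 applies.
Rural Housing Credit: 6% of the $29,350 excess over $76,500 is $1,761; credit = $4,125 − $1,761 = $2,364.
Total: $6,775 + $2,364 = $9,139.

$9,139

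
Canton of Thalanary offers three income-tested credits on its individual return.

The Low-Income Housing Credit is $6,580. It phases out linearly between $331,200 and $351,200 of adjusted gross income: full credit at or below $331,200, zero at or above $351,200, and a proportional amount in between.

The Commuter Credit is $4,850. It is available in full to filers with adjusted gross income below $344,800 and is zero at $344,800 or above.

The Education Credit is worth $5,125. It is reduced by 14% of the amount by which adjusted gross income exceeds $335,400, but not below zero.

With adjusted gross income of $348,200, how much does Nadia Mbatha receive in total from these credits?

$4,320

Low-Income Housing Credit: $348,200 is $17,000 into a $20,000 phase-out range, leaving 3,000/20,000 of the credit: $6,580 × 3,000/20,000 = $987.
Commuter Credit: $348,200 meets or exceeds the $344,800 cutoff, so the credit is $0.
Education Credit: 14% of the $12,800 excess over $335,400 is $1,792; credit = $5,125 − $1,792 = $3,333.
Total: $987 + $0 + $3,333 = $4,320.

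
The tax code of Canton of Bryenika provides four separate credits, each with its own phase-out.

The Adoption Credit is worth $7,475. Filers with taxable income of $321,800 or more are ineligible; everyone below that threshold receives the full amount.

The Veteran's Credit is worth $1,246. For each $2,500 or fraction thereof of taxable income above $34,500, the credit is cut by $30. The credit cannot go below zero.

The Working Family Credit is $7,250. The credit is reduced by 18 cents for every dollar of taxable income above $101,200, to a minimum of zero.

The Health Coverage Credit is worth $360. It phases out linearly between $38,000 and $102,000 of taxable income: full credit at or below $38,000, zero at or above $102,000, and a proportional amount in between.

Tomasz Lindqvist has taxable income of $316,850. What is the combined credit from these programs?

$7,475

Adoption Credit: $316,850 is below the $321,800 cutoff, so the full $7,475 applies.
Veteran's Credit: income exceeds $34,500 by $282,350 → 113 increments × $30 = $3,390 ≥ base, so the credit is $0.
Working Family Credit: 18% of the $215,650 excess over $101,200 is $38,817 ≥ base, so the credit is $0.
Health Coverage Credit: $316,850 is at or above $102,000, so the credit is $0.
Total: $7,475 + $0 + $0 + $0 = $7,475.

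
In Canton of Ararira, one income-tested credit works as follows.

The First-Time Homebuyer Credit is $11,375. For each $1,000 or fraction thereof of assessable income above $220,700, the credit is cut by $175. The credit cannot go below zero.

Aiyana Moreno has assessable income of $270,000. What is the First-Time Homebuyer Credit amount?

$2,625

First-Time Homebuyer Credit: income exceeds $220,700 by $49,300, which is 50 full-or-partial $1,000 increments; reduction = 50 × $175 = $8,750, leaving $2,625.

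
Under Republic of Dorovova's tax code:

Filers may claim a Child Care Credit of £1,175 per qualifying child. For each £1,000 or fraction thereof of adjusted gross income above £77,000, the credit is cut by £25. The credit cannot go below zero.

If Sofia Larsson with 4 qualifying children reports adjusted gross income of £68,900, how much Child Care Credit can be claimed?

Child Care Credit: base = 4 × £1,175 = £4,700. £68,900 is at or below the £77,000 threshold, so the full £4,700 applies.

£4,700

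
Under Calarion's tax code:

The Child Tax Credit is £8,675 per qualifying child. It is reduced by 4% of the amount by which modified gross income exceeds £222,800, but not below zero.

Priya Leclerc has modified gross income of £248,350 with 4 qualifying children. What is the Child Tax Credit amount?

Child Tax Credit: base = 4 × £8,675 = £34,700. 4% of the £25,550 excess over £222,800 is £1,022; credit = £34,700 − £1,022 = £33,678.

£33,678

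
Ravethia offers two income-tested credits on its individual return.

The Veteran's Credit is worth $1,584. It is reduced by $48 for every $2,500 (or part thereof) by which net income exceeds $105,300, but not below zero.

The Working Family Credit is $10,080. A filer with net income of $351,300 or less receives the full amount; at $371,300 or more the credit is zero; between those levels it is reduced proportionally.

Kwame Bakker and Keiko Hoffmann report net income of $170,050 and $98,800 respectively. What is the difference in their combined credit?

Kwame ($170,050): Veteran's Credit: income exceeds $105,300 by $64,750, which is 26 full-or-partial $2,500 increments; reduction = 26 × $48 = $1,248, leaving $336. Working Family Credit: $170,050 is at or below the $351,300 threshold, so the full $10,080 applies. total $336 + $10,080 = $10,416
Keiko ($98,800): Veteran's Credit: $98,800 is at or below the $105,300 threshold, so the full $1,584 applies. Working Family Credit: $98,800 is at or below the $351,300 threshold, so the full $10,080 applies. total $1,584 + $10,080 = $11,664
Difference: |$10,416 − $11,664| = $1,248.

$1,248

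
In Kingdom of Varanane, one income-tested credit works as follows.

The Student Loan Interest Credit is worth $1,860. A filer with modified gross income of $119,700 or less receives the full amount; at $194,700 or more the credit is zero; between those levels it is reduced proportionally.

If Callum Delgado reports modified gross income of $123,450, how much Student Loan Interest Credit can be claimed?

$1,767

Student Loan Interest Credit: $123,450 is $3,750 into a $75,000 phase-out range, leaving 71,250/75,000 of the credit: $1,860 × 71,250/75,000 = $1,767.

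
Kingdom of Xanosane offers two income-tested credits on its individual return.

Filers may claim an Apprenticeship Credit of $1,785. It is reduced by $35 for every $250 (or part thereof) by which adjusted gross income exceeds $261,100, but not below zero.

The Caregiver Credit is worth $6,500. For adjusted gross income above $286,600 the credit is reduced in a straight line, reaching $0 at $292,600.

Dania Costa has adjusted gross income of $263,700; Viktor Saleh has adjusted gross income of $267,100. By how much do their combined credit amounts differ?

$455

Dania ($263,700): Apprenticeship Credit: income exceeds $261,100 by $2,600, which is 11 full-or-partial $250 increments; reduction = 11 × $35 = $385, leaving $1,400. Caregiver Credit: $263,700 is at or below the $286,600 threshold, so the full $6,500 applies. total $1,400 + $6,500 = $7,900
Viktor ($267,100): Apprenticeship Credit: income exceeds $261,100 by $6,000, which is 24 full-or-partial $250 increments; reduction = 24 × $35 = $840, leaving $945. Caregiver Credit: $267,100 is at or below the $286,600 threshold, so the full $6,500 applies. total $945 + $6,500 = $7,445
Difference: |$7,900 − $7,445| = $455.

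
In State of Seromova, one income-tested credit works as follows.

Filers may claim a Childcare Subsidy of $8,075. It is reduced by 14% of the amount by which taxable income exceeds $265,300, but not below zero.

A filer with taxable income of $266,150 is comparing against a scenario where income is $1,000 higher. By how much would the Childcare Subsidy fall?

At $266,150 — 14% of the $850 excess over $265,300 is $119; credit = $8,075 − $119 = $7,956.
At $267,150 — 14% of the $1,850 excess over $265,300 is $259; credit = $8,075 − $259 = $7,816.
Lost: $7,956 − $7,816 = $140.

$140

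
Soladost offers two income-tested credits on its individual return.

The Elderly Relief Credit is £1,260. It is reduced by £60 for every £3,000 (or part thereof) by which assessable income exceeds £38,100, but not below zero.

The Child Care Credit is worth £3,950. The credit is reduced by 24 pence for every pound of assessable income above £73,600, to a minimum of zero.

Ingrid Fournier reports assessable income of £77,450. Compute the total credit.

Elderly Relief Credit: income exceeds £38,100 by £39,350, which is 14 full-or-partial £3,000 increments; reduction = 14 × £60 = £840, leaving £420.
Child Care Credit: 24% of the £3,850 excess over £73,600 is £924; credit = £3,950 − £924 = £3,026.
Total: £420 + £3,026 = £3,446.

£3,446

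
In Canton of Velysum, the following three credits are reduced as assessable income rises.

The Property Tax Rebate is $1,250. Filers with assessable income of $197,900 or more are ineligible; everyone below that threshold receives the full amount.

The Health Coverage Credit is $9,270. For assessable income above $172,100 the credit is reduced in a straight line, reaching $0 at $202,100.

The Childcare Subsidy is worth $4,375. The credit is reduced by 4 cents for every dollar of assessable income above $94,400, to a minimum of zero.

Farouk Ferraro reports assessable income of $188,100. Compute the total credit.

Property Tax Rebate: $188,100 is below the $197,900 cutoff, so the full $1,250 applies.
Health Coverage Credit: $188,100 is $16,000 into a $30,000 phase-out range, leaving 14,000/30,000 of the credit: $9,270 × 14,000/30,000 = $4,326.
Childcare Subsidy: 4% of the $93,700 excess over $94,400 is $3,748; credit = $4,375 − $3,748 = $627.
Total: $1,250 + $4,326 + $627 = $6,203.

$6,203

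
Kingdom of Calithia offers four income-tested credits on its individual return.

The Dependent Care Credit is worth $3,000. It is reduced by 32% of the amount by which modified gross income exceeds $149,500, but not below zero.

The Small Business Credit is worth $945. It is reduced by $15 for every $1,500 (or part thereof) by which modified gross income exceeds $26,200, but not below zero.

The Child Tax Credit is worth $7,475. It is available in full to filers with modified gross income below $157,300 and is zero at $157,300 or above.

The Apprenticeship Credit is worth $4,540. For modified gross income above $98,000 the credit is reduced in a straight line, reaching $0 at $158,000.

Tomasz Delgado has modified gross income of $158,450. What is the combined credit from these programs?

Dependent Care Credit: 32% of the $8,950 excess over $149,500 is $2,864; credit = $3,000 − $2,864 = $136.
Small Business Credit: income exceeds $26,200 by $132,250 → 89 increments × $15 = $1,335 ≥ base, so the credit is $0.
Child Tax Credit: $158,450 meets or exceeds the $157,300 cutoff, so the credit is $0.
Apprenticeship Credit: $158,450 is at or above $158,000, so the credit is $0.
Total: $136 + $0 + $0 + $0 = $136.

$136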